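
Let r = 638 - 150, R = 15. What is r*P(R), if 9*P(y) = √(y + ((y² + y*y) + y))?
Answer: 1952*√30/9 ≈ 1187.9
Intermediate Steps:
r = 488
P(y) = √(2*y + 2*y²)/9 (P(y) = √(y + ((y² + y*y) + y))/9 = √(y + ((y² + y²) + y))/9 = √(y + (2*y² + y))/9 = √(y + (y + 2*y²))/9 = √(2*y + 2*y²)/9)
r*P(R) = 488*(√2*√(15*(1 + 15))/9) = 488*(√2*√(15*16)/9) = 488*(√2*√240/9) = 488*(√2*(4*√15)/9) = 488*(4*√30/9) = 1952*√30/9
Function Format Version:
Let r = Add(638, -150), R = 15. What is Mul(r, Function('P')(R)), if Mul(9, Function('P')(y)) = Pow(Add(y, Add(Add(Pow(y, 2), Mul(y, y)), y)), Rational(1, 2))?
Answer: Mul(Rational(1952, 9), Pow(30, Rational(1, 2))) ≈ 1187.9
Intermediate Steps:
r = 488
Function('P')(y) = Mul(Rational(1, 9), Pow(Add(Mul(2, y), Mul(2, Pow(y, 2))), Rational(1, 2))) (Function('P')(y) = Mul(Rational(1, 9), Pow(Add(y, Add(Add(Pow(y, 2), Mul(y, y)), y)), Rational(1, 2))) = Mul(Rational(1, 9), Pow(Add(y, Add(Add(Pow(y, 2), Pow(y, 2)), y)), Rational(1, 2))) = Mul(Rational(1, 9), Pow(Add(y, Add(Mul(2, Pow(y, 2)), y)), Rational(1, 2))) = Mul(Rational(1, 9), Pow(Add(y, Add(y, Mul(2, Pow(y, 2)))), Rational(1, 2))) = Mul(Rational(1, 9), Pow(Add(Mul(2, y), Mul(2, Pow(y, 2))), Rational(1, 2))))
Mul(r, Function('P')(R)) = Mul(488, Mul(Rational(1, 9), Pow(2, Rational(1, 2)), Pow(Mul(15, Add(1, 15)), Rational(1, 2)))) = Mul(488, Mul(Rational(1, 9), Pow(2, Rational(1, 2)), Pow(Mul(15, 16), Rational(1, 2)))) = Mul(488, Mul(Rational(1, 9), Pow(2, Rational(1, 2)), Pow(240, Rational(1, 2)))) = Mul(488, Mul(Rational(1, 9), Pow(2, Rational(1, 2)), Mul(4, Pow(15, Rational(1, 2))))) = Mul(488, Mul(Rational(4, 9), Pow(30, Rational(1, 2)))) = Mul(Rational(1952, 9), Pow(30, Rational(1, 2)))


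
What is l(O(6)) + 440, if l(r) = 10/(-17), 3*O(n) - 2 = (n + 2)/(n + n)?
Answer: 7470/17 ≈ 439.41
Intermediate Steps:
O(n) = 2/3 + (2 + n)/(6*n) (O(n) = 2/3 + ((n + 2)/(n + n))/3 = 2/3 + ((2 + n)/((2*n)))/3 = 2/3 + ((2 + n)*(1/(2*n)))/3 = 2/3 + ((2 + n)/(2*n))/3 = 2/3 + (2 + n)/(6*n))
l(r) = -10/17 (l(r) = 10*(-1/17) = -10/17)
l(O(6)) + 440 = -10/17 + 440 = 7470/17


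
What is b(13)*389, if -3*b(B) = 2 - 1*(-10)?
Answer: -1556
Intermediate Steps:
b(B) = -4 (b(B) = -(2 - 1*(-10))/3 = -(2 + 10)/3 = -⅓*12 = -4)
b(13)*389 = -4*389 = -1556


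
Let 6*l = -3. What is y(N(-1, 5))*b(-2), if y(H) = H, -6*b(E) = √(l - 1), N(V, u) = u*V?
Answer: 5*I*√6/12 ≈ 1.0206*I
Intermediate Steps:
l = -½ (l = (⅙)*(-3) = -½ ≈ -0.50000)
N(V, u) = V*u
b(E) = -I*√6/12 (b(E) = -√(-½ - 1)/6 = -I*√6/12)
y(N(-1, 5))*b(-2) = (-1*5)*(-I*√6/12) = -(-5)*I*√6/12 = 5*I*√6/12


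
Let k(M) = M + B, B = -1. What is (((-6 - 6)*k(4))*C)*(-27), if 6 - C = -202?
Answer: 202176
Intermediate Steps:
C = 208 (C = 6 - 1*(-202) = 6 + 202 = 208)
k(M) = -1 + M (k(M) = M - 1 = -1 + M)
(((-6 - 6)*k(4))*C)*(-27) = (((-6 - 6)*(-1 + 4))*208)*(-27) = (-12*3*208)*(-27) = -36*208*(-27) = -7488*(-27) = 202176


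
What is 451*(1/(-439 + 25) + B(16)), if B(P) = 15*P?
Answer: 44810909/414 ≈ 1.0824e+5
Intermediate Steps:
451*(1/(-439 + 25) + B(16)) = 451*(1/(-439 + 25) + 15*16) = 451*(1/(-414) + 240) = 451*(-1/414 + 240) = 451*(99359/414) = 44810909/414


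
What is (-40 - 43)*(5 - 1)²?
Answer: -1328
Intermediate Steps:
(-40 - 43)*(5 - 1)² = -83*4² = -83*16 = -1328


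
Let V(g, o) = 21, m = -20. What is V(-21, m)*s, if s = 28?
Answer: 588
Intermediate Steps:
V(-21, m)*s = 21*28 = 588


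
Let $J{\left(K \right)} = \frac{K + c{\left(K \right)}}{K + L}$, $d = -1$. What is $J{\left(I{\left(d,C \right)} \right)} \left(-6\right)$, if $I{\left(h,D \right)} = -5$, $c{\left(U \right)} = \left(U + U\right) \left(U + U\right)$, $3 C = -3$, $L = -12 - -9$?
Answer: $\frac{285}{4} \approx 71.25$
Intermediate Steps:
$L = -3$ ($L = -12 + 9 = -3$)
$C = -1$ ($C = \frac{1}{3} \left(-3\right) = -1$)
$c{\left(U \right)} = 4 U^{2}$ ($c{\left(U \right)} = 2 U 2 U = 4 U^{2}$)
$J{\left(K \right)} = \frac{K + 4 K^{2}}{-3 + K}$ ($J{\left(K \right)} = \frac{K + 4 K^{2}}{K - 3} = \frac{K + 4 K^{2}}{-3 + K}$)
$J{\left(I{\left(d,C \right)} \right)} \left(-6\right) = - \frac{5 \left(1 + 4 \left(-5\right)\right)}{-3 - 5} \left(-6\right) = - \frac{5 \left(1 - 20\right)}{-8} \left(-6\right) = \left(-5\right) \left(- \frac{1}{8}\right) \left(-19\right) \left(-6\right) = \left(- \frac{95}{8}\right) \left(-6\right) = \frac{285}{4}$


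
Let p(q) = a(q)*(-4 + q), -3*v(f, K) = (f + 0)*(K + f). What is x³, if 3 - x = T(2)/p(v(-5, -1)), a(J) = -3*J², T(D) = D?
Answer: 249927948899/9261000000 ≈ 26.987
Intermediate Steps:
v(f, K) = -f*(K + f)/3 (v(f, K) = -(f + 0)*(K + f)/3 = -f*(K + f)/3)
p(q) = -3*q²*(-4 + q) (p(q) = (-3*q²)*(-4 + q) = -3*q²*(-4 + q))
x = 6299/2100 (x = 3 - 2/(3*(-⅓*(-5)*(-1 - 5))²*(4 - (-1)*(-5)*(-1 - 5)/3)) = 3 - 2/(3*(-⅓*(-5)*(-6))²*(4 - (-1)*(-5)*(-6)/3)) = 3 - 2/(3*(-10)²*(4 - 1*(-10))) = 3 - 2/(3*100*(4 + 10)) = 3 - 2/(3*100*14) = 3 - 2/4200 = 3 - 1*1/2100 = 3 - 1/2100 = 6299/2100 ≈ 2.9995)
x³ = (6299/2100)³ = 249927948899/9261000000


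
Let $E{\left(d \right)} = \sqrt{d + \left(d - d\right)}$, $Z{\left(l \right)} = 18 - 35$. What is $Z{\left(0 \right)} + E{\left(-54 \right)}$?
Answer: $-17 + 3 i \sqrt{6} \approx -17.0 + 7.3485 i$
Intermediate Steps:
$Z{\left(l \right)} = -17$ ($Z{\left(l \right)} = 18 - 35 = -17$)
$E{\left(d \right)} = \sqrt{d}$ ($E{\left(d \right)} = \sqrt{d + 0} = \sqrt{d}$)
$Z{\left(0 \right)} + E{\left(-54 \right)} = -17 + \sqrt{-54} = -17 + 3 i \sqrt{6}$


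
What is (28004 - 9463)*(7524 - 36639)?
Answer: -539821215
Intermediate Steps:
(28004 - 9463)*(7524 - 36639) = 18541*(-29115) = -539821215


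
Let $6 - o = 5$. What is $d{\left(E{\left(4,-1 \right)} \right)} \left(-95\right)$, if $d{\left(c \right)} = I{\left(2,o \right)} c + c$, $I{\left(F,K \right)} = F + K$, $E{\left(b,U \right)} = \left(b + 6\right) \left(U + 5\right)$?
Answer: $-15200$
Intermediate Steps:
$E{\left(b,U \right)} = \left(5 + U\right) \left(6 + b\right)$ ($E{\left(b,U \right)} = \left(6 + b\right) \left(5 + U\right) = \left(5 + U\right) \left(6 + b\right)$)
$o = 1$ ($o = 6 - 5 = 1$)
$d{\left(c \right)} = 4 c$ ($d{\left(c \right)} = \left(2 + 1\right) c + c = 3 c + c = 4 c$)
$d{\left(E{\left(4,-1 \right)} \right)} \left(-95\right) = 4 \left(30 + 5 \cdot 4 + 6 \left(-1\right) - 4\right) \left(-95\right) = 4 \left(30 + 20 - 6 - 4\right) \left(-95\right) = 4 \cdot 40 \left(-95\right) = 160 \left(-95\right) = -15200$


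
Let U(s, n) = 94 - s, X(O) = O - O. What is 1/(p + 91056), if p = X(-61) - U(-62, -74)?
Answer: 1/90900 ≈ 1.1001e-5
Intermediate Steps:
X(O) = 0
p = -156 (p = 0 - (94 - 1*(-62)) = 0 - (94 + 62) = 0 - 1*156 = 0 - 156 = -156)
1/(p + 91056) = 1/(-156 + 91056) = 1/90900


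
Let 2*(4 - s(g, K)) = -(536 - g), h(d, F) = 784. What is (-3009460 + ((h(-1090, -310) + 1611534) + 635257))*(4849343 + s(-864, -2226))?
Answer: -3695178058595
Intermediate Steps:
s(g, K) = 272 - g/2 (s(g, K) = 4 - (-1)*(536 - g)/2 = 4 - (-536 + g)/2 = 4 + (268 - g/2) = 272 - g/2)
(-3009460 + ((h(-1090, -310) + 1611534) + 635257))*(4849343 + s(-864, -2226)) = (-3009460 + ((784 + 1611534) + 635257))*(4849343 + (272 - 1/2*(-864))) = (-3009460 + (1612318 + 635257))*(4849343 + (272 + 432)) = (-3009460 + 2247575)*(4849343 + 704) = -761885*4850047 = -3695178058595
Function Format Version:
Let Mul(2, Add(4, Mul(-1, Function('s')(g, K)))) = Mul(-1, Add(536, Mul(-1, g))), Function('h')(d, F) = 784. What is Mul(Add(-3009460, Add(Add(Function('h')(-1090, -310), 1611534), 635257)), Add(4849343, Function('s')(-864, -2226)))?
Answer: -3695178058595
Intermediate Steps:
Function('s')(g, K) = Add(272, Mul(Rational(-1, 2), g)) (Function('s')(g, K) = Add(4, Mul(Rational(-1, 2), Mul(-1, Add(536, Mul(-1, g))))) = Add(4, Mul(Rational(-1, 2), Add(-536, g))) = Add(4, Add(268, Mul(Rational(-1, 2), g))) = Add(272, Mul(Rational(-1, 2), g)))
Mul(Add(-3009460, Add(Add(Function('h')(-1090, -310), 1611534), 635257)), Add(4849343, Function('s')(-864, -2226))) = Mul(Add(-3009460, Add(Add(784, 1611534), 635257)), Add(4849343, Add(272, Mul(Rational(-1, 2), -864)))) = Mul(Add(-3009460, Add(1612318, 635257)), Add(4849343, Add(272, 432))) = Mul(Add(-3009460, 2247575), Add(4849343, 704)) = Mul(-761885, 4850047) = -3695178058595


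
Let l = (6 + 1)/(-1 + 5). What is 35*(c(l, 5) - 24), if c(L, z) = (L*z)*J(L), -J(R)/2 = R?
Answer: -15295/8 ≈ -1911.9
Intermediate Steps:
l = 7/4 ≈ 1.7500
J(R) = -2*R
c(L, z) = -2*z*L² (c(L, z) = (L*z)*(-2*L) = -2*z*L²)
35*(c(l, 5) - 24) = 35*(-2*5*(7/4)² - 24) = 35*(-2*5*49/16 - 24) = 35*(-245/8 - 24) = 35*(-437/8) = -15295/8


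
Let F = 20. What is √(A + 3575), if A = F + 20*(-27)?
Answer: √3055 ≈ 55.272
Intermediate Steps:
A = -520 (A = 20 + 20*(-27) = 20 - 540 = -520)
√(A + 3575) = √(-520 + 3575) = √3055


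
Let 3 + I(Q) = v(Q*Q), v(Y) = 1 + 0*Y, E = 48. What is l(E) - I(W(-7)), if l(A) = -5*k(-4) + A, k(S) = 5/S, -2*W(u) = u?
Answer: 225/4 ≈ 56.250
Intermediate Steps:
v(Y) = 1 (v(Y) = 1 + 0 = 1)
W(u) = -u/2
I(Q) = -2 (I(Q) = -3 + 1 = -2)
l(A) = 25/4 + A (l(A) = -25/(-4) + A = -25*(-1)/4 + A = -5*(-5/4) + A = 25/4 + A)
l(E) - I(W(-7)) = (25/4 + 48) - 1*(-2) = 217/4 + 2 = 225/4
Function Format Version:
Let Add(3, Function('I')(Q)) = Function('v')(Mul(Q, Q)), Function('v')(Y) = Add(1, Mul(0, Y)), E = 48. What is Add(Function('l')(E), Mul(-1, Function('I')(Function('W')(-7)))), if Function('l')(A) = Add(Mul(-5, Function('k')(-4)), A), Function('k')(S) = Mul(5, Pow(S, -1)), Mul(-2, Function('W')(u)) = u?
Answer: Rational(225, 4) ≈ 56.250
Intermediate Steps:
Function('v')(Y) = 1 (Function('v')(Y) = Add(1, 0) = 1)
Function('W')(u) = Mul(Rational(-1, 2), u)
Function('I')(Q) = -2 (Function('I')(Q) = Add(-3, 1) = -2)
Function('l')(A) = Add(Rational(25, 4), A) (Function('l')(A) = Add(Mul(-5, Mul(5, Pow(-4, -1))), A) = Add(Mul(-5, Mul(5, Rational(-1, 4))), A) = Add(Mul(-5, Rational(-5, 4)), A) = Add(Rational(25, 4), A))
Add(Function('l')(E), Mul(-1, Function('I')(Function('W')(-7)))) = Add(Add(Rational(25, 4), 48), Mul(-1, -2)) = Add(Rational(217, 4), 2) = Rational(225, 4)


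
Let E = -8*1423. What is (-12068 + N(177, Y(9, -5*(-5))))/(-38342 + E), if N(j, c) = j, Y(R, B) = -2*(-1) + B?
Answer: 11/46 ≈ 0.23913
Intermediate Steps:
Y(R, B) = 2 + B
E = -11384
(-12068 + N(177, Y(9, -5*(-5))))/(-38342 + E) = (-12068 + 177)/(-38342 - 11384) = -11891/(-49726) = -11891*(-1/49726) = 11/46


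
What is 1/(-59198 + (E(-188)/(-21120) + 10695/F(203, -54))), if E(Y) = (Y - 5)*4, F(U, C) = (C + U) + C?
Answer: -100320/5927445773 ≈ -1.6925e-5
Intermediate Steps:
F(U, C) = U + 2*C
E(Y) = -20 + 4*Y (E(Y) = (-5 + Y)*4 = -20 + 4*Y)
1/(-59198 + (E(-188)/(-21120) + 10695/F(203, -54))) = 1/(-59198 + ((-20 + 4*(-188))/(-21120) + 10695/(203 + 2*(-54)))) = 1/(-59198 + ((-20 - 752)*(-1/21120) + 10695/(203 - 108))) = 1/(-59198 + (-772*(-1/21120) + 10695/95)) = 1/(-59198 + (193/5280 + 10695*(1/95))) = 1/(-59198 + (193/5280 + 2139/19)) = 1/(-59198 + 11297587/100320) = 1/(-5927445773/100320) = -100320/5927445773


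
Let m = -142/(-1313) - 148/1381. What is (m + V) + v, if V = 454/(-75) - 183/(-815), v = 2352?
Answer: 52007640926629/22167017925 ≈ 2346.2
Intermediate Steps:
m = 1778/1813253 (m = -142*(-1/1313) - 148*1/1381 = 142/1313 - 148/1381 = 1778/1813253 ≈ 0.00098056)
V = -71257/12225 (V = 454*(-1/75) - 183*(-1/815) = -454/75 + 183/815 = -71257/12225 ≈ -5.8288)
(m + V) + v = (1778/1813253 - 71257/12225) + 2352 = -129185232971/22167017925 + 2352 = 52007640926629/22167017925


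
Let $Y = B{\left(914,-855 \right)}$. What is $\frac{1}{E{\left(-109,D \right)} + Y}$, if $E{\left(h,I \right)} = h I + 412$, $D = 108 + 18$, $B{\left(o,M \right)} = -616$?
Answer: $- \frac{1}{13938} \approx -7.1746 \cdot 10^{-5}$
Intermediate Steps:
$Y = -616$
$D = 126$
$E{\left(h,I \right)} = 412 + I h$ ($E{\left(h,I \right)} = I h + 412 = 412 + I h$)
$\frac{1}{E{\left(-109,D \right)} + Y} = \frac{1}{\left(412 + 126 \left(-109\right)\right) - 616} = \frac{1}{\left(412 - 13734\right) - 616} = \frac{1}{-13322 - 616} = \frac{1}{-13938} = - \frac{1}{13938}$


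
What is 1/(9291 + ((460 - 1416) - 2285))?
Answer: 1/6050 ≈ 0.00016529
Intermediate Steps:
1/(9291 + ((460 - 1416) - 2285)) = 1/(9291 + (-956 - 2285)) = 1/(9291 - 3241) = 1/6050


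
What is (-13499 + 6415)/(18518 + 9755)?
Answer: -1012/4039 ≈ -0.25056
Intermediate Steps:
(-13499 + 6415)/(18518 + 9755) = -7084/28273 = -7084*1/28273 = -1012/4039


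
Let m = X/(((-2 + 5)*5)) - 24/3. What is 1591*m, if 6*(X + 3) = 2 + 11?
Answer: -230695/18 ≈ -12816.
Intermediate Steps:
X = -⅚ (X = -3 + (2 + 11)/6 = -3 + (⅙)*13 = -3 + 13/6 = -⅚ ≈ -0.83333)
m = -145/18 (m = -5*1/(5*(-2 + 5))/6 - 24/3 = -5/(6*(3*5)) - 24*⅓ = -⅚/15 - 8 = -⅚*1/15 - 8 = -1/18 - 8 = -145/18 ≈ -8.0556)
1591*m = 1591*(-145/18) = -230695/18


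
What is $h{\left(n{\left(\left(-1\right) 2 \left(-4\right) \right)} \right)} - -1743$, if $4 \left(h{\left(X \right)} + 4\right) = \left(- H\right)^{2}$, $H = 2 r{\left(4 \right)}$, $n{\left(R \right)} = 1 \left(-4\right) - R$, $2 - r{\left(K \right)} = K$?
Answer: $1743$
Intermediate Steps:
$r{\left(K \right)} = 2 - K$
$n{\left(R \right)} = -4 - R$
$H = -4$ ($H = 2 \left(2 - 4\right) = 2 \left(-2\right) = -4$)
$h{\left(X \right)} = 0$ ($h{\left(X \right)} = -4 + \frac{\left(\left(-1\right) \left(-4\right)\right)^{2}}{4} = -4 + \frac{4^{2}}{4} = -4 + \frac{1}{4} \cdot 16 = -4 + 4 = 0$)
$h{\left(n{\left(\left(-1\right) 2 \left(-4\right) \right)} \right)} - -1743 = 0 - -1743 = 0 + 1743 = 1743$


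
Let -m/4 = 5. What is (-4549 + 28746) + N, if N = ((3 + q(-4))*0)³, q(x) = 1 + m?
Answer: 24197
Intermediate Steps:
m = -20 (m = -4*5 = -20)
q(x) = -19 (q(x) = 1 - 20 = -19)
N = 0 (N = ((3 - 19)*0)³ = (-16*0)³ = 0³ = 0)
(-4549 + 28746) + N = (-4549 + 28746) + 0 = 24197 + 0 = 24197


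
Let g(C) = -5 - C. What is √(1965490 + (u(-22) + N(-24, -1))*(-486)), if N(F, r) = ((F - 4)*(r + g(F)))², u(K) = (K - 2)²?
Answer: I*√121766222 ≈ 11035.0*I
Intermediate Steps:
u(K) = (-2 + K)²
N(F, r) = (-4 + F)²*(-5 + r - F)² (N(F, r) = ((F - 4)*(r + (-5 - F)))² = ((-4 + F)*(-5 + r - F))² = (-4 + F)²*(-5 + r - F)²)
√(1965490 + (u(-22) + N(-24, -1))*(-486)) = √(1965490 + ((-2 - 22)² + (-4 - 24)²*(5 - 24 - 1*(-1))²)*(-486)) = √(1965490 + ((-24)² + (-28)²*(5 - 24 + 1)²)*(-486)) = √(1965490 + (576 + 784*(-18)²)*(-486)) = √(1965490 + (576 + 784*324)*(-486)) = √(1965490 + (576 + 254016)*(-486)) = √(1965490 + 254592*(-486)) = √(1965490 - 123731712) = √(-121766222) = I*√121766222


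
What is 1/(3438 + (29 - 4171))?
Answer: -1/704 ≈ -0.0014205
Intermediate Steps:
1/(3438 + (29 - 4171)) = 1/(3438 - 4142) = 1/(-704) = -1/704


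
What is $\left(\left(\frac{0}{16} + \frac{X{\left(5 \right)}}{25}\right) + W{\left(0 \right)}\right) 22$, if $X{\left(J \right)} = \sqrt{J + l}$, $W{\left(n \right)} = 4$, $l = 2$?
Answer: $88 + \frac{22 \sqrt{7}}{25} \approx 90.328$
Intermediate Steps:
$X{\left(J \right)} = \sqrt{2 + J}$ ($X{\left(J \right)} = \sqrt{J + 2} = \sqrt{2 + J}$)
$\left(\left(\frac{0}{16} + \frac{X{\left(5 \right)}}{25}\right) + W{\left(0 \right)}\right) 22 = \left(\left(\frac{0}{16} + \frac{\sqrt{2 + 5}}{25}\right) + 4\right) 22 = \left(\left(0 \cdot \frac{1}{16} + \sqrt{7} \cdot \frac{1}{25}\right) + 4\right) 22 = \left(\left(0 + \frac{\sqrt{7}}{25}\right) + 4\right) 22 = \left(\frac{\sqrt{7}}{25} + 4\right) 22 = \left(4 + \frac{\sqrt{7}}{25}\right) 22 = 88 + \frac{22 \sqrt{7}}{25}$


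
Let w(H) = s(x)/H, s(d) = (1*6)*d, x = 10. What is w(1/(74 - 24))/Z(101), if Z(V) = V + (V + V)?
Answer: 1000/101 ≈ 9.9010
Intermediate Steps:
Z(V) = 3*V (Z(V) = V + 2*V = 3*V)
s(d) = 6*d
w(H) = 60/H (w(H) = (6*10)/H = 60/H)
w(1/(74 - 24))/Z(101) = (60/(1/(74 - 24)))/((3*101)) = (60/(1/50))/303 = (60/(1/50))*(1/303) = (60*50)*(1/303) = 3000*(1/303) = 1000/101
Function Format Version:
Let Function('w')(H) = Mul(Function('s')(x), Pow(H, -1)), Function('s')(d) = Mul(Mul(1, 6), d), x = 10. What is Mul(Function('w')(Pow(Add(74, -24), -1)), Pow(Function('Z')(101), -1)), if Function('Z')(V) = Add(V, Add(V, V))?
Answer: Rational(1000, 101) ≈ 9.9010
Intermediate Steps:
Function('Z')(V) = Mul(3, V) (Function('Z')(V) = Add(V, Mul(2, V)) = Mul(3, V))
Function('s')(d) = Mul(6, d)
Function('w')(H) = Mul(60, Pow(H, -1)) (Function('w')(H) = Mul(Mul(6, 10), Pow(H, -1)) = Mul(60, Pow(H, -1)))
Mul(Function('w')(Pow(Add(74, -24), -1)), Pow(Function('Z')(101), -1)) = Mul(Mul(60, Pow(Pow(Add(74, -24), -1), -1)), Pow(Mul(3, 101), -1)) = Mul(Mul(60, Pow(Pow(50, -1), -1)), Pow(303, -1)) = Mul(Mul(60, Pow(Rational(1, 50), -1)), Rational(1, 303)) = Mul(Mul(60, 50), Rational(1, 303)) = Mul(3000, Rational(1, 303)) = Rational(1000, 101)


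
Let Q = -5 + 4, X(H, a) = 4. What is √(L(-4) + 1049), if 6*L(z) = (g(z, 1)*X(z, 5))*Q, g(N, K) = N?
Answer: √9465/3 ≈ 32.429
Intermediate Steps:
Q = -1
L(z) = -2*z/3 (L(z) = ((z*4)*(-1))/6 = ((4*z)*(-1))/6 = (-4*z)/6 = -2*z/3)
√(L(-4) + 1049) = √(-⅔*(-4) + 1049) = √(8/3 + 1049) = √(3155/3) = √9465/3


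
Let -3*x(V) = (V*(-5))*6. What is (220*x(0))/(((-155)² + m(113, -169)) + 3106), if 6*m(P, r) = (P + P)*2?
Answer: 0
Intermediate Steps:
m(P, r) = 2*P/3 (m(P, r) = ((P + P)*2)/6 = ((2*P)*2)/6 = (4*P)/6 = 2*P/3)
x(V) = 10*V (x(V) = -V*(-5)*6/3 = -(-5*V)*6/3 = -(-10)*V = 10*V)
(220*x(0))/(((-155)² + m(113, -169)) + 3106) = (220*(10*0))/(((-155)² + (⅔)*113) + 3106) = (220*0)/((24025 + 226/3) + 3106) = 0/(72301/3 + 3106) = 0/(81619/3) = 0*(3/81619) = 0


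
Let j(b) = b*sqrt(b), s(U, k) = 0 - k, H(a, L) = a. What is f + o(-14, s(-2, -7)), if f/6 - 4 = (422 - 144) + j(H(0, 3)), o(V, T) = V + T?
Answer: 1685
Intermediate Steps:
s(U, k) = -k
j(b) = b**(3/2)
o(V, T) = T + V
f = 1692 (f = 24 + 6*((422 - 144) + 0**(3/2)) = 24 + 6*(278 + 0) = 24 + 6*278 = 24 + 1668 = 1692)
f + o(-14, s(-2, -7)) = 1692 + (-1*(-7) - 14) = 1692 + (7 - 14) = 1692 - 7 = 1685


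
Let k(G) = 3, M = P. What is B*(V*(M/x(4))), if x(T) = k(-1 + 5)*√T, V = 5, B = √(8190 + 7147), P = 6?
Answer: 35*√313 ≈ 619.21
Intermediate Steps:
B = 7*√313 (B = √15337 = 7*√313 ≈ 123.84)
M = 6
x(T) = 3*√T
B*(V*(M/x(4))) = (7*√313)*(5*(6/((3*√4)))) = (7*√313)*(5*(6/((3*2)))) = (7*√313)*(5*(6/6)) = (7*√313)*(5*(6*(⅙))) = (7*√313)*(5*1) = (7*√313)*5 = 35*√313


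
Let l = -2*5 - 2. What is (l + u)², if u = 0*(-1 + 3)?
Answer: 144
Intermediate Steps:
l = -12 (l = -10 - 2 = -12)
u = 0 (u = 0*2 = 0)
(l + u)² = (-12 + 0)² = (-12)² = 144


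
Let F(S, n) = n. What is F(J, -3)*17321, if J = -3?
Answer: -51963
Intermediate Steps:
F(J, -3)*17321 = -3*17321 = -51963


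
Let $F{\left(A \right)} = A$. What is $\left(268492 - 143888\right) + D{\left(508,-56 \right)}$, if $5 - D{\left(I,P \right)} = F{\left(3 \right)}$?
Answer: $124606$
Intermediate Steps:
$D{\left(I,P \right)} = 2$ ($D{\left(I,P \right)} = 5 - 3 = 2$)
$\left(268492 - 143888\right) + D{\left(508,-56 \right)} = \left(268492 - 143888\right) + 2 = 124604 + 2 = 124606$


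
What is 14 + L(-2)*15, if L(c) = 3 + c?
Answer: 29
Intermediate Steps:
14 + L(-2)*15 = 14 + (3 - 2)*15 = 14 + 1*15 = 14 + 15 = 29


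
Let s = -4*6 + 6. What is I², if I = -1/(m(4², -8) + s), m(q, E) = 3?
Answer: 1/225 ≈ 0.0044444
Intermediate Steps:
s = -18 (s = -24 + 6 = -18)
I = 1/15 (I = -1/(3 - 18) = -1/(-15) = -1*(-1/15) = 1/15 ≈ 0.066667)
I² = (1/15)² = 1/225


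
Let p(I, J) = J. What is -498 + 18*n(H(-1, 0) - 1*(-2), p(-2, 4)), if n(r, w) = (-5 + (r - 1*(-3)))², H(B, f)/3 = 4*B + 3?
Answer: -336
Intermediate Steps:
H(B, f) = 9 + 12*B (H(B, f) = 3*(4*B + 3) = 3*(3 + 4*B) = 9 + 12*B)
n(r, w) = (-2 + r)² (n(r, w) = (-5 + (r + 3))² = (-5 + (3 + r))² = (-2 + r)²)
-498 + 18*n(H(-1, 0) - 1*(-2), p(-2, 4)) = -498 + 18*(-2 + ((9 + 12*(-1)) - 1*(-2)))² = -498 + 18*(-2 + ((9 - 12) + 2))² = -498 + 18*(-2 + (-3 + 2))² = -498 + 18*(-2 - 1)² = -498 + 18*(-3)² = -498 + 18*9 = -498 + 162 = -336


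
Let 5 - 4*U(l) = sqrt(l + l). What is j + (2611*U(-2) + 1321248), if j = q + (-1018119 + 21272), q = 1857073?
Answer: 8738951/4 - 2611*I/2 ≈ 2.1847e+6 - 1305.5*I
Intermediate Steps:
j = 860226 (j = 1857073 + (-1018119 + 21272) = 1857073 - 996847 = 860226)
U(l) = 5/4 - sqrt(2)*sqrt(l)/4 (U(l) = 5/4 - sqrt(l + l)/4 = 5/4 - sqrt(2)*sqrt(l)/4)
j + (2611*U(-2) + 1321248) = 860226 + (2611*(5/4 - sqrt(2)*sqrt(-2)/4) + 1321248) = 860226 + (2611*(5/4 - sqrt(2)*I*sqrt(2)/4) + 1321248) = 860226 + (2611*(5/4 - I/2) + 1321248) = 860226 + ((13055/4 - 2611*I/2) + 1321248) = 860226 + (5298047/4 - 2611*I/2) = 8738951/4 - 2611*I/2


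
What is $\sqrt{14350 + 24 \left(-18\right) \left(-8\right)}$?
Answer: $\sqrt{17806} \approx 133.44$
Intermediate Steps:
$\sqrt{14350 + 24 \left(-18\right) \left(-8\right)} = \sqrt{14350 - -3456} = \sqrt{14350 + 3456} = \sqrt{17806}$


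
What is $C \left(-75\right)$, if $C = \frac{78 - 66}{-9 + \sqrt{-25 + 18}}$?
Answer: $\frac{2025}{22} + \frac{225 i \sqrt{7}}{22} \approx 92.045 + 27.059 i$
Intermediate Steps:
$C = \frac{12}{-9 + i \sqrt{7}}$ ($C = \frac{12}{-9 + \sqrt{-7}} = \frac{12}{-9 + i \sqrt{7}} \approx -1.2273 - 0.36078 i$)
$C \left(-75\right) = \left(- \frac{27}{22} - \frac{3 i \sqrt{7}}{22}\right) \left(-75\right) = \frac{2025}{22} + \frac{225 i \sqrt{7}}{22}$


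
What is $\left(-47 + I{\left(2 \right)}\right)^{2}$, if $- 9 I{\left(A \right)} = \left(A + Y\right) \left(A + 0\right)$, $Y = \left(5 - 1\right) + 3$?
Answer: $2401$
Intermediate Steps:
$Y = 7$ ($Y = 4 + 3 = 7$)
$I{\left(A \right)} = - \frac{A \left(7 + A\right)}{9}$ ($I{\left(A \right)} = - \frac{\left(A + 7\right) \left(A + 0\right)}{9} = - \frac{\left(7 + A\right) A}{9} = - \frac{A \left(7 + A\right)}{9}$)
$\left(-47 + I{\left(2 \right)}\right)^{2} = \left(-47 - \frac{2 \left(7 + 2\right)}{9}\right)^{2} = \left(-47 - \frac{2}{9} \cdot 9\right)^{2} = \left(-47 - 2\right)^{2} = \left(-49\right)^{2} = 2401$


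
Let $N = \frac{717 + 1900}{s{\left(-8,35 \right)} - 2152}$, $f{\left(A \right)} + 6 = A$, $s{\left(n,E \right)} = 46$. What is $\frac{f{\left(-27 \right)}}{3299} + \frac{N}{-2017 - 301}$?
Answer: $- \frac{152462881}{16104754692} \approx -0.0094669$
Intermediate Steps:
$f{\left(A \right)} = -6 + A$
$N = - \frac{2617}{2106}$ ($N = \frac{717 + 1900}{46 - 2152} = \frac{2617}{-2106} = 2617 \left(- \frac{1}{2106}\right) = - \frac{2617}{2106} \approx -1.2426$)
$\frac{f{\left(-27 \right)}}{3299} + \frac{N}{-2017 - 301} = \frac{-6 - 27}{3299} - \frac{2617}{2106 \left(-2017 - 301\right)} = \left(-33\right) \frac{1}{3299} - \frac{2617}{2106 \left(-2017 - 301\right)} = - \frac{33}{3299} - \frac{2617}{2106 \left(-2318\right)} = - \frac{33}{3299} - - \frac{2617}{4881708} = - \frac{33}{3299} + \frac{2617}{4881708} = - \frac{152462881}{16104754692}$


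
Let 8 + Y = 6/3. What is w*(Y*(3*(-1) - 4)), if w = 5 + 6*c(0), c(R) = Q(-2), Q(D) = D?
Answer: -294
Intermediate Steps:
c(R) = -2
w = -7 (w = 5 + 6*(-2) = 5 - 12 = -7)
Y = -6 (Y = -8 + 6/3 = -8 + 6*(⅓) = -8 + 2 = -6)
w*(Y*(3*(-1) - 4)) = -(-42)*(3*(-1) - 4) = -(-42)*(-3 - 4) = -(-42)*(-7) = -7*42 = -294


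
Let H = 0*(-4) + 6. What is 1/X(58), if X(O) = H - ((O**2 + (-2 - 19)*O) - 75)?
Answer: -1/2065 ≈ -0.00048426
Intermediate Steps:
H = 6 (H = 0 + 6 = 6)
X(O) = 81 - O**2 + 21*O (X(O) = 6 - ((O**2 + (-2 - 19)*O) - 75) = 6 - ((O**2 - 21*O) - 75) = 6 - (-75 + O**2 - 21*O) = 6 + (75 - O**2 + 21*O) = 81 - O**2 + 21*O)
1/X(58) = 1/(81 - 1*58**2 + 21*58) = 1/(81 - 1*3364 + 1218) = 1/(81 - 3364 + 1218) = 1/(-2065) = -1/2065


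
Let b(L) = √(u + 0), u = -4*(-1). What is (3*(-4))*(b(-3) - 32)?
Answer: 360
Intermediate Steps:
u = 4
b(L) = 2 (b(L) = √(4 + 0) = √4 = 2)
(3*(-4))*(b(-3) - 32) = (3*(-4))*(2 - 32) = -12*(-30) = 360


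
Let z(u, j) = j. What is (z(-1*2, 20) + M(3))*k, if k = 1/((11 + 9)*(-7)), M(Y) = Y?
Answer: -23/140 ≈ -0.16429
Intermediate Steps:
k = -1/140 (k = 1/(20*(-7)) = 1/(-140) = -1/140 ≈ -0.0071429)
(z(-1*2, 20) + M(3))*k = (20 + 3)*(-1/140) = 23*(-1/140) = -23/140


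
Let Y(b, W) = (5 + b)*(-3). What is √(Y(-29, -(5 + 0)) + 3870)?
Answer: 3*√438 ≈ 62.785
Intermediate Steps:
Y(b, W) = -15 - 3*b
√(Y(-29, -(5 + 0)) + 3870) = √((-15 - 3*(-29)) + 3870) = √((-15 + 87) + 3870) = √(72 + 3870) = √3942 = 3*√438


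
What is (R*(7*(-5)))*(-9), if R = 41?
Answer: 12915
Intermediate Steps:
(R*(7*(-5)))*(-9) = (41*(7*(-5)))*(-9) = (41*(-35))*(-9) = -1435*(-9) = 12915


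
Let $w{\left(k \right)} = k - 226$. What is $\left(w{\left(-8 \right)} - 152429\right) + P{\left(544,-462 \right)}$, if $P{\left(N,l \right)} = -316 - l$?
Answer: $-152517$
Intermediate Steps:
$w{\left(k \right)} = -226 + k$
$\left(w{\left(-8 \right)} - 152429\right) + P{\left(544,-462 \right)} = \left(\left(-226 - 8\right) - 152429\right) - -146 = \left(-234 - 152429\right) + \left(-316 + 462\right) = -152663 + 146 = -152517$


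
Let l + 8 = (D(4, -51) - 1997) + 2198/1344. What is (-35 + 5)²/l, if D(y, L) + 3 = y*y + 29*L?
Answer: -86400/333059 ≈ -0.25941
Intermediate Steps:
D(y, L) = -3 + y² + 29*L (D(y, L) = -3 + (y*y + 29*L) = -3 + (y² + 29*L) = -3 + y² + 29*L)
l = -333059/96 (l = -8 + (((-3 + 4² + 29*(-51)) - 1997) + 2198/1344) = -8 + (((-3 + 16 - 1479) - 1997) + 2198*(1/1344)) = -8 + ((-1466 - 1997) + 157/96) = -8 + (-3463 + 157/96) = -8 - 332291/96 = -333059/96 ≈ -3469.4)
(-35 + 5)²/l = (-35 + 5)²/(-333059/96) = (-30)²*(-96/333059) = 900*(-96/333059) = -86400/333059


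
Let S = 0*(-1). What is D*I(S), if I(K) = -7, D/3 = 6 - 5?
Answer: -21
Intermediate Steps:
S = 0
D = 3 (D = 3*(6 - 5) = 3*1 = 3)
D*I(S) = 3*(-7) = -21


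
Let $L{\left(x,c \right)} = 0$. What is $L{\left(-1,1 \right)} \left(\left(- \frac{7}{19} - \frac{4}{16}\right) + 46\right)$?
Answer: $0$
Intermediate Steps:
$L{\left(-1,1 \right)} \left(\left(- \frac{7}{19} - \frac{4}{16}\right) + 46\right) = 0 \left(\left(- \frac{7}{19} - \frac{4}{16}\right) + 46\right) = 0 \left(\left(\left(-7\right) \frac{1}{19} - \frac{1}{4}\right) + 46\right) = 0 \left(\left(- \frac{7}{19} - \frac{1}{4}\right) + 46\right) = 0 \left(- \frac{47}{76} + 46\right) = 0 \cdot \frac{3449}{76} = 0$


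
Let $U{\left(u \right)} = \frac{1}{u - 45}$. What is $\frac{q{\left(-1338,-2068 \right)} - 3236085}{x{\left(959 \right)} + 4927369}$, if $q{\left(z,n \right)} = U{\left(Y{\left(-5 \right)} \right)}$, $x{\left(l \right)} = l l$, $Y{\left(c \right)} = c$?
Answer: $- \frac{161804251}{292352500} \approx -0.55346$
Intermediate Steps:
$U{\left(u \right)} = \frac{1}{-45 + u}$
$x{\left(l \right)} = l^{2}$
$q{\left(z,n \right)} = - \frac{1}{50}$ ($q{\left(z,n \right)} = \frac{1}{-45 - 5} = \frac{1}{-50} = - \frac{1}{50}$)
$\frac{q{\left(-1338,-2068 \right)} - 3236085}{x{\left(959 \right)} + 4927369} = \frac{- \frac{1}{50} - 3236085}{959^{2} + 4927369} = - \frac{161804251}{50 \left(919681 + 4927369\right)} = - \frac{161804251}{50 \cdot 5847050} = \left(- \frac{161804251}{50}\right) \frac{1}{5847050} = - \frac{161804251}{292352500}$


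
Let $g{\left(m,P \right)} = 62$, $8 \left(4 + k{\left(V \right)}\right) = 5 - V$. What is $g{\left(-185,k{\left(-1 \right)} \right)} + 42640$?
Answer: $42702$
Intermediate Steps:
$k{\left(V \right)} = - \frac{27}{8} - \frac{V}{8}$ ($k{\left(V \right)} = -4 + \frac{5 - V}{8} = -4 - \left(- \frac{5}{8} + \frac{V}{8}\right) = - \frac{27}{8} - \frac{V}{8}$)
$g{\left(-185,k{\left(-1 \right)} \right)} + 42640 = 62 + 42640 = 42702$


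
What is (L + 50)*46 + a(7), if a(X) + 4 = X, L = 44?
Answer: 4327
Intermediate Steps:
a(X) = -4 + X
(L + 50)*46 + a(7) = (44 + 50)*46 + (-4 + 7) = 94*46 + 3 = 4324 + 3 = 4327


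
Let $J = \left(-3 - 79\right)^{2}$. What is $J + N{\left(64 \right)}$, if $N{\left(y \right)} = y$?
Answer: $6788$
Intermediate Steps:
$J = 6724$ ($J = \left(-82\right)^{2} = 6724$)
$J + N{\left(64 \right)} = 6724 + 64 = 6788$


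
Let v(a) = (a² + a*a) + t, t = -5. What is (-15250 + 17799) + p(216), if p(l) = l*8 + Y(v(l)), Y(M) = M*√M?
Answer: 4277 + 93307*√93307 ≈ 2.8506e+7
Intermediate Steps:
v(a) = -5 + 2*a² (v(a) = (a² + a*a) - 5 = (a² + a²) - 5 = 2*a² - 5 = -5 + 2*a²)
Y(M) = M^(3/2)
p(l) = (-5 + 2*l²)^(3/2) + 8*l (p(l) = l*8 + (-5 + 2*l²)^(3/2) = 8*l + (-5 + 2*l²)^(3/2) = (-5 + 2*l²)^(3/2) + 8*l)
(-15250 + 17799) + p(216) = (-15250 + 17799) + ((-5 + 2*216²)^(3/2) + 8*216) = 2549 + ((-5 + 2*46656)^(3/2) + 1728) = 2549 + ((-5 + 93312)^(3/2) + 1728) = 2549 + (93307^(3/2) + 1728) = 2549 + (93307*√93307 + 1728) = 2549 + (1728 + 93307*√93307) = 4277 + 93307*√93307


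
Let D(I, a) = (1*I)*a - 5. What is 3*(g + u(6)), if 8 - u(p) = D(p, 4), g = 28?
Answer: 51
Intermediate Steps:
D(I, a) = -5 + I*a (D(I, a) = I*a - 5 = -5 + I*a)
u(p) = 13 - 4*p (u(p) = 8 - (-5 + p*4) = 8 - (-5 + 4*p) = 8 + (5 - 4*p) = 13 - 4*p)
3*(g + u(6)) = 3*(28 + (13 - 4*6)) = 3*(28 + (13 - 24)) = 3*(28 - 11) = 3*17 = 51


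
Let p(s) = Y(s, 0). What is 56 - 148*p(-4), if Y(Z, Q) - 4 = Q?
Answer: -536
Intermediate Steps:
Y(Z, Q) = 4 + Q
p(s) = 4 (p(s) = 4 + 0 = 4)
56 - 148*p(-4) = 56 - 148*4 = 56 - 592 = -536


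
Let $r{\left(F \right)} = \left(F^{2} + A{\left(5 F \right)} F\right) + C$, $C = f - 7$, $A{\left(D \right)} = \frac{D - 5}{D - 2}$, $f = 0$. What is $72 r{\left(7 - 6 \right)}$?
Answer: $-432$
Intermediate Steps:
$A{\left(D \right)} = \frac{-5 + D}{-2 + D}$
$C = -7$ ($C = 0 - 7 = -7$)
$r{\left(F \right)} = -7 + F^{2} + \frac{F \left(-5 + 5 F\right)}{-2 + 5 F}$ ($r{\left(F \right)} = \left(F^{2} + \frac{-5 + 5 F}{-2 + 5 F} F\right) - 7 = \left(F^{2} + \frac{F \left(-5 + 5 F\right)}{-2 + 5 F}\right) - 7 = -7 + F^{2} + \frac{F \left(-5 + 5 F\right)}{-2 + 5 F}$)
$72 r{\left(7 - 6 \right)} = 72 \frac{14 - 40 \left(7 - 6\right) + 3 \left(7 - 6\right)^{2} + 5 \left(7 - 6\right)^{3}}{-2 + 5 \left(7 - 6\right)} = 72 \frac{14 - 40 + 3 \cdot 1^{2} + 5 \cdot 1^{3}}{-2 + 5 \cdot 1} = 72 \frac{14 - 40 + 3 \cdot 1 + 5 \cdot 1}{-2 + 5} = 72 \frac{14 - 40 + 3 + 5}{3} = 72 \cdot \frac{1}{3} \left(-18\right) = 72 \left(-6\right) = -432$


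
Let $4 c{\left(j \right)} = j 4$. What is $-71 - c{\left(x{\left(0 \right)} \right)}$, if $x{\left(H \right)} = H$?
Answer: $-71$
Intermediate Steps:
$c{\left(j \right)} = j$ ($c{\left(j \right)} = \frac{j 4}{4} = \frac{4 j}{4} = j$)
$-71 - c{\left(x{\left(0 \right)} \right)} = -71 - 0 = -71 + 0 = -71$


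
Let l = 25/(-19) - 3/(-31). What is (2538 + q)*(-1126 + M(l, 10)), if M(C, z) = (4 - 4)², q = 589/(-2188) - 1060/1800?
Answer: -140641337059/49230 ≈ -2.8568e+6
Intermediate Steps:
q = -84487/98460 (q = 589*(-1/2188) - 1060*1/1800 = -589/2188 - 53/90 = -84487/98460 ≈ -0.85808)
l = -718/589 (l = 25*(-1/19) - 3*(-1/31) = -25/19 + 3/31 = -718/589 ≈ -1.2190)
M(C, z) = 0 (M(C, z) = 0² = 0)
(2538 + q)*(-1126 + M(l, 10)) = (2538 - 84487/98460)*(-1126 + 0) = (249806993/98460)*(-1126) = -140641337059/49230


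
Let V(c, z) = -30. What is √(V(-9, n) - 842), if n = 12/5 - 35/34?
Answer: 2*I*√218 ≈ 29.53*I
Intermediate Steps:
n = 233/170 (n = 12*(⅕) - 35*1/34 = 12/5 - 35/34 = 233/170 ≈ 1.3706)
√(V(-9, n) - 842) = √(-30 - 842) = √(-872) = 2*I*√218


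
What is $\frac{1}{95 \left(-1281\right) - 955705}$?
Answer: $- \frac{1}{1077400} \approx -9.2816 \cdot 10^{-7}$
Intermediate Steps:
$\frac{1}{95 \left(-1281\right) - 955705} = \frac{1}{-121695 - 955705} = \frac{1}{-1077400} = - \frac{1}{1077400}$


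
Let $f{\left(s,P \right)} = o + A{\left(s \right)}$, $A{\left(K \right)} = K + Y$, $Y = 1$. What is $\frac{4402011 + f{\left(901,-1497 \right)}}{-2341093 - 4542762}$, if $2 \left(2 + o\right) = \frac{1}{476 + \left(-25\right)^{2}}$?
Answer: $- \frac{9695210023}{15158248710} \approx -0.6396$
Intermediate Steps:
$o = - \frac{4403}{2202}$ ($o = -2 + \frac{1}{2 \left(476 + \left(-25\right)^{2}\right)} = -2 + \frac{1}{2 \left(476 + 625\right)} = -2 + \frac{1}{2 \cdot 1101} = -2 + \frac{1}{2} \cdot \frac{1}{1101} = -2 + \frac{1}{2202} = - \frac{4403}{2202} \approx -1.9995$)
$A{\left(K \right)} = 1 + K$ ($A{\left(K \right)} = K + 1 = 1 + K$)
$f{\left(s,P \right)} = - \frac{2201}{2202} + s$ ($f{\left(s,P \right)} = - \frac{4403}{2202} + \left(1 + s\right) = - \frac{2201}{2202} + s$)
$\frac{4402011 + f{\left(901,-1497 \right)}}{-2341093 - 4542762} = \frac{4402011 + \left(- \frac{2201}{2202} + 901\right)}{-2341093 - 4542762} = \frac{4402011 + \frac{1981801}{2202}}{-6883855} = \frac{9695210023}{2202} \left(- \frac{1}{6883855}\right) = - \frac{9695210023}{15158248710}$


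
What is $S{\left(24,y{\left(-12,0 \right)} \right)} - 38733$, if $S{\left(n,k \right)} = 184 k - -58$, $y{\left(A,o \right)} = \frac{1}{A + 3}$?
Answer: $- \frac{348259}{9} \approx -38695.0$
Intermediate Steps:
$y{\left(A,o \right)} = \frac{1}{3 + A}$
$S{\left(n,k \right)} = 58 + 184 k$ ($S{\left(n,k \right)} = 184 k + \left(-46 + 104\right) = 184 k + 58 = 58 + 184 k$)
$S{\left(24,y{\left(-12,0 \right)} \right)} - 38733 = \left(58 + \frac{184}{3 - 12}\right) - 38733 = \left(58 + \frac{184}{-9}\right) - 38733 = \left(58 + 184 \left(- \frac{1}{9}\right)\right) - 38733 = \left(58 - \frac{184}{9}\right) - 38733 = \frac{338}{9} - 38733 = - \frac{348259}{9}$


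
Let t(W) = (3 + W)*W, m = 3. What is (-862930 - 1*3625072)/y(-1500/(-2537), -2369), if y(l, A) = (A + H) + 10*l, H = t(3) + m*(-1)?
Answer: 5693030537/2978549 ≈ 1911.3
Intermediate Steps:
t(W) = W*(3 + W)
H = 15 (H = 3*(3 + 3) + 3*(-1) = 3*6 - 3 = 18 - 3 = 15)
y(l, A) = 15 + A + 10*l (y(l, A) = (A + 15) + 10*l = (15 + A) + 10*l = 15 + A + 10*l)
(-862930 - 1*3625072)/y(-1500/(-2537), -2369) = (-862930 - 1*3625072)/(15 - 2369 + 10*(-1500/(-2537))) = (-862930 - 3625072)/(15 - 2369 + 10*(-1500*(-1/2537))) = -4488002/(15 - 2369 + 10*(1500/2537)) = -4488002/(15 - 2369 + 15000/2537) = -4488002/(-5957098/2537) = -4488002*(-2537/5957098) = 5693030537/2978549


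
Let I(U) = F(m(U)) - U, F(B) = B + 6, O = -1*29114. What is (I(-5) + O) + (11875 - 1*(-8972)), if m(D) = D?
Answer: -8261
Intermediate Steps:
O = -29114
F(B) = 6 + B
I(U) = 6 (I(U) = (6 + U) - U = 6)
(I(-5) + O) + (11875 - 1*(-8972)) = (6 - 29114) + (11875 - 1*(-8972)) = -29108 + (11875 + 8972) = -29108 + 20847 = -8261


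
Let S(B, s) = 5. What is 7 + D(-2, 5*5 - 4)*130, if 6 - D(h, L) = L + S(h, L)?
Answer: -2593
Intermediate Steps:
D(h, L) = 1 - L (D(h, L) = 6 - (L + 5) = 6 - (5 + L) = 6 + (-5 - L) = 1 - L)
7 + D(-2, 5*5 - 4)*130 = 7 + (1 - (5*5 - 4))*130 = 7 + (1 - (25 - 4))*130 = 7 + (1 - 1*21)*130 = 7 + (1 - 21)*130 = 7 - 20*130 = 7 - 2600 = -2593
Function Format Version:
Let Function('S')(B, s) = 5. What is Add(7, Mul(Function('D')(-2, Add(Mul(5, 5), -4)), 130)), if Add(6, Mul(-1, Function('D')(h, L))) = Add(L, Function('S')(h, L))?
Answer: -2593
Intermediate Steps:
Function('D')(h, L) = Add(1, Mul(-1, L)) (Function('D')(h, L) = Add(6, Mul(-1, Add(L, 5))) = Add(6, Mul(-1, Add(5, L))) = Add(6, Add(-5, Mul(-1, L))) = Add(1, Mul(-1, L)))
Add(7, Mul(Function('D')(-2, Add(Mul(5, 5), -4)), 130)) = Add(7, Mul(Add(1, Mul(-1, Add(Mul(5, 5), -4))), 130)) = Add(7, Mul(Add(1, Mul(-1, Add(25, -4))), 130)) = Add(7, Mul(Add(1, Mul(-1, 21)), 130)) = Add(7, Mul(Add(1, -21), 130)) = Add(7, Mul(-20, 130)) = Add(7, -2600) = -2593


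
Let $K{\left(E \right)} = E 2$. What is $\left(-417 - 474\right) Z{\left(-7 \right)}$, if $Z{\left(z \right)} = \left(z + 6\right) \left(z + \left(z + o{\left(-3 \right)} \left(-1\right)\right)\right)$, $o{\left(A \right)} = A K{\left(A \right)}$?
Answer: $-28512$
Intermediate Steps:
$K{\left(E \right)} = 2 E$
$o{\left(A \right)} = 2 A^{2}$ ($o{\left(A \right)} = A 2 A = 2 A^{2}$)
$Z{\left(z \right)} = \left(-18 + 2 z\right) \left(6 + z\right)$ ($Z{\left(z \right)} = \left(z + 6\right) \left(z + \left(z + 2 \left(-3\right)^{2} \left(-1\right)\right)\right) = \left(6 + z\right) \left(z + \left(z + 2 \cdot 9 \left(-1\right)\right)\right) = \left(6 + z\right) \left(z + \left(z + 18 \left(-1\right)\right)\right) = \left(6 + z\right) \left(z + \left(z - 18\right)\right) = \left(6 + z\right) \left(z + \left(-18 + z\right)\right) = \left(6 + z\right) \left(-18 + 2 z\right) = \left(-18 + 2 z\right) \left(6 + z\right)$)
$\left(-417 - 474\right) Z{\left(-7 \right)} = \left(-417 - 474\right) \left(-108 - -42 + 2 \left(-7\right)^{2}\right) = - 891 \left(-108 + 42 + 2 \cdot 49\right) = - 891 \left(-108 + 42 + 98\right) = \left(-891\right) 32 = -28512$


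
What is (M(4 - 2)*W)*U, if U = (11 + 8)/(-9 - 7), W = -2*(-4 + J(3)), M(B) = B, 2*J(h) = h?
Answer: -95/8 ≈ -11.875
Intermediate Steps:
J(h) = h/2
W = 5 (W = -2*(-4 + (½)*3) = -2*(-4 + 3/2) = -2*(-5/2) = 5)
U = -19/16 (U = 19/(-16) = 19*(-1/16) = -19/16 ≈ -1.1875)
(M(4 - 2)*W)*U = ((4 - 2)*5)*(-19/16) = (2*5)*(-19/16) = 10*(-19/16) = -95/8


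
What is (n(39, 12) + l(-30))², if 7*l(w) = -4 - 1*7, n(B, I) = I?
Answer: 5329/49 ≈ 108.76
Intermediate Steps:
l(w) = -11/7 (l(w) = (-4 - 1*7)/7 = (-4 - 7)/7 = (⅐)*(-11) = -11/7)
(n(39, 12) + l(-30))² = (12 - 11/7)² = (73/7)² = 5329/49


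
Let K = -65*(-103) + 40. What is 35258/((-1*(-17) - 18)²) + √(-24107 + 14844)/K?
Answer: 35258 + I*√9263/6735 ≈ 35258.0 + 0.01429*I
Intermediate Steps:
K = 6735 (K = 6695 + 40 = 6735)
35258/((-1*(-17) - 18)²) + √(-24107 + 14844)/K = 35258/((-1*(-17) - 18)²) + √(-24107 + 14844)/6735 = 35258/((17 - 18)²) + √(-9263)*(1/6735) = 35258/((-1)²) + (I*√9263)*(1/6735) = 35258/1 + I*√9263/6735 = 35258*1 + I*√9263/6735 = 35258 + I*√9263/6735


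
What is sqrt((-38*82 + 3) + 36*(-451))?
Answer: I*sqrt(19349) ≈ 139.1*I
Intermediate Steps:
sqrt((-38*82 + 3) + 36*(-451)) = sqrt((-3116 + 3) - 16236) = sqrt(-3113 - 16236) = sqrt(-19349) = I*sqrt(19349)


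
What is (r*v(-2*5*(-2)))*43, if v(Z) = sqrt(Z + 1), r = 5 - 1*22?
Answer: -731*sqrt(21) ≈ -3349.9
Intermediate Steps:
r = -17 (r = 5 - 22 = -17)
v(Z) = sqrt(1 + Z)
(r*v(-2*5*(-2)))*43 = -17*sqrt(1 - 2*5*(-2))*43 = -17*sqrt(1 - 10*(-2))*43 = -17*sqrt(1 + 20)*43 = -17*sqrt(21)*43 = -731*sqrt(21)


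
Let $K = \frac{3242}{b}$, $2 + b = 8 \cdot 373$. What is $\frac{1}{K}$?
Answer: $\frac{1491}{1621} \approx 0.9198$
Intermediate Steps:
$b = 2982$ ($b = -2 + 8 \cdot 373 = -2 + 2984 = 2982$)
$K = \frac{1621}{1491}$ ($K = \frac{3242}{2982} = 3242 \cdot \frac{1}{2982} = \frac{1621}{1491} \approx 1.0872$)
$\frac{1}{K} = \frac{1}{\frac{1621}{1491}} = \frac{1491}{1621}$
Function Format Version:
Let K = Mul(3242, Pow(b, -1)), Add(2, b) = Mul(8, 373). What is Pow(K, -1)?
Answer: Rational(1491, 1621) ≈ 0.91980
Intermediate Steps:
b = 2982 (b = Add(-2, Mul(8, 373)) = Add(-2, 2984) = 2982)
K = Rational(1621, 1491) (K = Mul(3242, Pow(2982, -1)) = Mul(3242, Rational(1, 2982)) = Rational(1621, 1491) ≈ 1.0872)
Pow(K, -1) = Pow(Rational(1621, 1491), -1) = Rational(1491, 1621)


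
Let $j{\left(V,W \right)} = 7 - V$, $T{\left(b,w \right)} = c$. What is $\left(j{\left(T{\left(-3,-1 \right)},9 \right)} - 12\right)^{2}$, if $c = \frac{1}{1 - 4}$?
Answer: $\frac{196}{9} \approx 21.778$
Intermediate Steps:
$c = - \frac{1}{3}$ ($c = \frac{1}{-3} = - \frac{1}{3} \approx -0.33333$)
$T{\left(b,w \right)} = - \frac{1}{3}$
$\left(j{\left(T{\left(-3,-1 \right)},9 \right)} - 12\right)^{2} = \left(\left(7 - - \frac{1}{3}\right) - 12\right)^{2} = \left(\left(7 + \frac{1}{3}\right) - 12\right)^{2} = \left(\frac{22}{3} - 12\right)^{2} = \left(- \frac{14}{3}\right)^{2} = \frac{196}{9}$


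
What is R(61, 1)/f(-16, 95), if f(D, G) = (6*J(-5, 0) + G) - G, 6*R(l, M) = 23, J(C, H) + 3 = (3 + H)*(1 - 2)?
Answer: -23/216 ≈ -0.10648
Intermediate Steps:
J(C, H) = -6 - H (J(C, H) = -3 + (3 + H)*(1 - 2) = -3 + (3 + H)*(-1) = -3 + (-3 - H) = -6 - H)
R(l, M) = 23/6 (R(l, M) = (⅙)*23 = 23/6)
f(D, G) = -36 (f(D, G) = (6*(-6 - 1*0) + G) - G = (6*(-6 + 0) + G) - G = (6*(-6) + G) - G = (-36 + G) - G = -36)
R(61, 1)/f(-16, 95) = (23/6)/(-36) = (23/6)*(-1/36) = -23/216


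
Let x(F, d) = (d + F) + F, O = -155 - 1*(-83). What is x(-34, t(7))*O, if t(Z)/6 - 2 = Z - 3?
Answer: 2304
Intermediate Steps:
O = -72 (O = -155 + 83 = -72)
t(Z) = -6 + 6*Z (t(Z) = 12 + 6*(Z - 3) = 12 + 6*(-3 + Z) = 12 + (-18 + 6*Z) = -6 + 6*Z)
x(F, d) = d + 2*F (x(F, d) = (F + d) + F = d + 2*F)
x(-34, t(7))*O = ((-6 + 6*7) + 2*(-34))*(-72) = ((-6 + 42) - 68)*(-72) = (36 - 68)*(-72) = -32*(-72) = 2304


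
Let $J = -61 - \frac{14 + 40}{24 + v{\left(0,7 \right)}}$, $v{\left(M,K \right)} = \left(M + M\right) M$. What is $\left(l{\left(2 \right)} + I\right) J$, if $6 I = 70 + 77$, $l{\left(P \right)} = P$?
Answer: $- \frac{13409}{8} \approx -1676.1$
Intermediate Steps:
$v{\left(M,K \right)} = 2 M^{2}$ ($v{\left(M,K \right)} = 2 M M = 2 M^{2}$)
$I = \frac{49}{2}$ ($I = \frac{70 + 77}{6} = \frac{1}{6} \cdot 147 = \frac{49}{2} \approx 24.5$)
$J = - \frac{253}{4}$ ($J = -61 - \frac{14 + 40}{24 + 2 \cdot 0^{2}} = -61 - \frac{54}{24 + 2 \cdot 0} = -61 - \frac{54}{24 + 0} = -61 - \frac{54}{24} = -61 - 54 \cdot \frac{1}{24} = -61 - \frac{9}{4} = - \frac{253}{4} \approx -63.25$)
$\left(l{\left(2 \right)} + I\right) J = \left(2 + \frac{49}{2}\right) \left(- \frac{253}{4}\right) = \frac{53}{2} \left(- \frac{253}{4}\right) = - \frac{13409}{8}$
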